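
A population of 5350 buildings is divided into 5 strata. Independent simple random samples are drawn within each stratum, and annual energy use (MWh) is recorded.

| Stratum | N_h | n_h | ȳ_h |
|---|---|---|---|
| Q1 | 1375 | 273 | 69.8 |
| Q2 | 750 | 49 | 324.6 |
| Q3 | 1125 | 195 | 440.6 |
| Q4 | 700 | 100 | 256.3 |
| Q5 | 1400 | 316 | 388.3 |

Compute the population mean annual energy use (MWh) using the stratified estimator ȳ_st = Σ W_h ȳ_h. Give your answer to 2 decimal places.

N = Σ N_h = 5350. Stratum weights W_h = N_h/N.
ȳ_st = (1375·69.8 + 750·324.6 + 1125·440.6 + 700·256.3 + 1400·388.3) / 5350 = 291.2393

ȳ_st ≈ 291.24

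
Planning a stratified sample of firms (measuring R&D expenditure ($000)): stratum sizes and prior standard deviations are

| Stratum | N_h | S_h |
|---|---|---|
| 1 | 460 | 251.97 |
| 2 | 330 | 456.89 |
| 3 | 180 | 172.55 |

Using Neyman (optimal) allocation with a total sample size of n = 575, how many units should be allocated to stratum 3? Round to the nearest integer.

Neyman allocation: n_h = n · N_h S_h / Σ N_i S_i, with n = 575.
  stratum 1: N_h·S_h = 460·251.97 = 115906.20
  stratum 2: N_h·S_h = 330·456.89 = 150773.70
  stratum 3: N_h·S_h = 180·172.55 = 31059.00
Σ N_h S_h = 297738.90
n for stratum 3 = 575·31059.00/297738.90 = 59.982 → 60

60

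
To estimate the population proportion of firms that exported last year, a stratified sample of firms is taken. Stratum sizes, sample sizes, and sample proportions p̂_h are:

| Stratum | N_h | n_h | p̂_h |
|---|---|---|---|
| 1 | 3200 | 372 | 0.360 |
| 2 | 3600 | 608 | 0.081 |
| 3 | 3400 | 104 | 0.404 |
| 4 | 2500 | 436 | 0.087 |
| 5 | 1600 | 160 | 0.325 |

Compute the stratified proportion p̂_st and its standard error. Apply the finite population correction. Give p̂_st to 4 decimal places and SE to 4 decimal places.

N = 14300; stratum weights W_h = N_h/N.
p̂_st = Σ W_h p̂_h = (3200·0.360 + 3600·0.081 + 3400·0.404 + 2500·0.087 + 1600·0.325)/14300 = 0.24858
V̂(p̂_st) = Σ W_h² (1 − n_h/N_h) p̂_h(1−p̂_h)/(n_h−1):
  stratum 1: (3200/14300)²·(1 − 372/3200)·0.360·0.640/371 = 2.74831e-05
  stratum 2: (3600/14300)²·(1 − 608/3600)·0.081·0.919/607 = 6.45957e-06
  stratum 3: (3400/14300)²·(1 − 104/3400)·0.404·0.596/103 = 0.00012811
  stratum 4: (2500/14300)²·(1 − 436/2500)·0.087·0.913/435 = 4.60764e-06
  stratum 5: (1600/14300)²·(1 − 160/1600)·0.325·0.675/159 = 1.55453e-05
V̂(p̂_st) = 0.000182206; SE = √V̂ = 0.0134984

p̂_st ≈ 0.2486, SE ≈ 0.0135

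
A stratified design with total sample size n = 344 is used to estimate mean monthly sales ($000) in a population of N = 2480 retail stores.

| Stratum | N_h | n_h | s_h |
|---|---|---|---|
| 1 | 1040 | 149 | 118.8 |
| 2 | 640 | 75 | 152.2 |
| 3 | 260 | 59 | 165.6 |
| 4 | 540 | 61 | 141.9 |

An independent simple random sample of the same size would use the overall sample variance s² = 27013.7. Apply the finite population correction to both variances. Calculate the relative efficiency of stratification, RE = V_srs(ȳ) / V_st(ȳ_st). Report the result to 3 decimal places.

V̂(ȳ_st) = Σ W_h² (1 − n_h/N_h) s_h²/n_h, with W_h = N_h/N and N = 2480:
  stratum 1: (1040/2480)²·(1 − 149/1040)·118.8²/149 = 14.271
  stratum 2: (640/2480)²·(1 − 75/640)·152.2²/75 = 18.159
  stratum 3: (260/2480)²·(1 − 59/260)·165.6²/59 = 3.94943
  stratum 4: (540/2480)²·(1 − 61/540)·141.9²/61 = 13.8823
V_st = 50.2618
V_srs = (1 − 344/2480)·27013.7/344 = 67.6356
Relative efficiency = V_srs / V_st = 67.6356/50.2618 = 1.3457

RE ≈ 1.346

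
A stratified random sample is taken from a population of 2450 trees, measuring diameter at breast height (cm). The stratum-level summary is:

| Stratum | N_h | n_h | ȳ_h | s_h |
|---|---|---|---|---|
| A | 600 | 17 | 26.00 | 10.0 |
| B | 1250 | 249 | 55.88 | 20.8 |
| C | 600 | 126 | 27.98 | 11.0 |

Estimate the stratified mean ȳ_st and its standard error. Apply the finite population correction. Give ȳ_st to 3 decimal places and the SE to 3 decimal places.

ȳ_st ≈ 41.730, SE ≈ 0.866

ȳ_st = Σ W_h ȳ_h = (600·26.00 + 1250·55.88 + 600·27.98)/2450 = 41.72980
V̂(ȳ_st) = Σ W_h² (1 − n_h/N_h) s_h²/n_h, with W_h = N_h/N and N = 2450:
  stratum A: (600/2450)²·(1 − 17/600)·10.0²/17 = 0.342798
  stratum B: (1250/2450)²·(1 − 249/1250)·20.8²/249 = 0.362192
  stratum C: (600/2450)²·(1 − 126/600)·11.0²/126 = 0.0455001
V̂(ȳ_st) = 0.750491
SE(ȳ_st) = √0.750491 = 0.866309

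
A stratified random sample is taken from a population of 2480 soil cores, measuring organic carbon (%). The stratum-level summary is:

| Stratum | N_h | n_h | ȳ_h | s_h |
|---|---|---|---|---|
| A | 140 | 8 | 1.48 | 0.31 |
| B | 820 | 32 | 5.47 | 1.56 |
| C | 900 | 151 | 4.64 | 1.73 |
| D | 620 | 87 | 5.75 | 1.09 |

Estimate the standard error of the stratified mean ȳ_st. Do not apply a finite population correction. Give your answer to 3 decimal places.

SE(ȳ_st) ≈ 0.109

V̂(ȳ_st) = Σ W_h² s_h²/n_h, with W_h = N_h/N and N = 2480:
  stratum A: (140/2480)²·0.31²/8 = 3.82812e-05
  stratum B: (820/2480)²·1.56²/32 = 0.00831426
  stratum C: (900/2480)²·1.73²/151 = 0.00261034
  stratum D: (620/2480)²·1.09²/87 = 0.00085352
V̂(ȳ_st) = 0.0118164
SE(ȳ_st) = √0.0118164 = 0.108703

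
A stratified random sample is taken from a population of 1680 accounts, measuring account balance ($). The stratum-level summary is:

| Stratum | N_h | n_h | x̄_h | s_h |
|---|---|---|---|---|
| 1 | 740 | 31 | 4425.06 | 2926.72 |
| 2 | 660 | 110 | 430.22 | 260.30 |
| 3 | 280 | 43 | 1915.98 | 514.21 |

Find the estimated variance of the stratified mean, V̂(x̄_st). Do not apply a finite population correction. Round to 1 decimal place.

V̂(x̄_st) ≈ 53875.8

V̂(x̄_st) = Σ W_h² s_h²/n_h, with W_h = N_h/N and N = 1680:
  stratum 1: (740/1680)²·2926.72²/31 = 53610
  stratum 2: (660/1680)²·260.30²/110 = 95.0659
  stratum 3: (280/1680)²·514.21²/43 = 170.809
V̂(x̄_st) = 53875.8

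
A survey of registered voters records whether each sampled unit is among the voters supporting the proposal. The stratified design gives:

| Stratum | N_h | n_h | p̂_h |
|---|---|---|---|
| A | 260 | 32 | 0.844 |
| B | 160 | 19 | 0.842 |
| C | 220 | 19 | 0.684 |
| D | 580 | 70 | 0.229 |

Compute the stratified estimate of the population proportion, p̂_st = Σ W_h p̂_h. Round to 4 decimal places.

N = 1220; stratum weights W_h = N_h/N.
p̂_st = Σ W_h p̂_h = (260·0.844 + 160·0.842 + 220·0.684 + 580·0.229)/1220 = 0.52251

p̂_st ≈ 0.5225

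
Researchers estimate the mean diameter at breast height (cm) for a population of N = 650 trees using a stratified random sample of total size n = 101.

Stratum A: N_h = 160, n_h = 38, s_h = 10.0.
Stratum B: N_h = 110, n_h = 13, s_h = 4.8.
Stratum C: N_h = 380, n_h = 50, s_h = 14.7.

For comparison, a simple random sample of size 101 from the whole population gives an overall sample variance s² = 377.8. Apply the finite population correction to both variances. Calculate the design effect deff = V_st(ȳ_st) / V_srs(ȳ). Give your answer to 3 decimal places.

V̂(ȳ_st) = Σ W_h² (1 − n_h/N_h) s_h²/n_h, with W_h = N_h/N and N = 650:
  stratum A: (160/650)²·(1 − 38/160)·10.0²/38 = 0.121582
  stratum B: (110/650)²·(1 − 13/110)·4.8²/13 = 0.0447586
  stratum C: (380/650)²·(1 − 50/380)·14.7²/50 = 1.28273
V_st = 1.44907
V_srs = (1 − 101/650)·377.8/101 = 3.15936
deff = V_st / V_srs = 1.44907/3.15936 = 0.4587

deff ≈ 0.459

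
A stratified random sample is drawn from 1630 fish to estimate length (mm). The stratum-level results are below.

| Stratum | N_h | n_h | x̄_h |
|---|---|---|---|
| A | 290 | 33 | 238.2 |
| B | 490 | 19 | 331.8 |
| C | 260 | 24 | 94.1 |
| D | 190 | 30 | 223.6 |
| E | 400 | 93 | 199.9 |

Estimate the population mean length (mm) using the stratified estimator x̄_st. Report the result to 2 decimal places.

N = Σ N_h = 1630. Stratum weights W_h = N_h/N.
x̄_st = (290·238.2 + 490·331.8 + 260·94.1 + 190·223.6 + 400·199.9) / 1630 = 232.2515

x̄_st ≈ 232.25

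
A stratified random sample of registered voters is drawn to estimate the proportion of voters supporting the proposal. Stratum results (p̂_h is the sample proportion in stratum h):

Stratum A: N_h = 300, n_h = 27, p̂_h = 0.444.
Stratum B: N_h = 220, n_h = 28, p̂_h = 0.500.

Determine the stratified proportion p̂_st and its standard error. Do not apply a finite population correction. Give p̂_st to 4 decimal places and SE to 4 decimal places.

N = 520; stratum weights W_h = N_h/N.
p̂_st = Σ W_h p̂_h = (300·0.444 + 220·0.500)/520 = 0.46769
V̂(p̂_st) = Σ W_h² p̂_h(1−p̂_h)/(n_h−1):
  stratum A: (300/520)²·0.444·0.556/26 = 0.00316024
  stratum B: (220/520)²·0.500·0.500/27 = 0.00165735
V̂(p̂_st) = 0.00481759; SE = √V̂ = 0.0694089

p̂_st ≈ 0.4677, SE ≈ 0.0694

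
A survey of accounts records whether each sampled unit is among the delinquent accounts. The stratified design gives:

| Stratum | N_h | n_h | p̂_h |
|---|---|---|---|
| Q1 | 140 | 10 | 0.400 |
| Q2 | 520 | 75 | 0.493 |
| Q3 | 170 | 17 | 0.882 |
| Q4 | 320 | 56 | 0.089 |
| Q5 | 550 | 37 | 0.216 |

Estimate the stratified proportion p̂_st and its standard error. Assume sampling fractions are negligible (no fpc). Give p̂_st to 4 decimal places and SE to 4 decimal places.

N = 1700; stratum weights W_h = N_h/N.
p̂_st = Σ W_h p̂_h = (140·0.400 + 520·0.493 + 170·0.882 + 320·0.089 + 550·0.216)/1700 = 0.35858
V̂(p̂_st) = Σ W_h² p̂_h(1−p̂_h)/(n_h−1):
  stratum Q1: (140/1700)²·0.400·0.600/9 = 0.000180854
  stratum Q2: (520/1700)²·0.493·0.507/74 = 0.000316033
  stratum Q3: (170/1700)²·0.882·0.118/16 = 6.50475e-05
  stratum Q4: (320/1700)²·0.089·0.911/55 = 5.22333e-05
  stratum Q5: (550/1700)²·0.216·0.784/36 = 0.000492374
V̂(p̂_st) = 0.00110654; SE = √V̂ = 0.0332647

p̂_st ≈ 0.3586, SE ≈ 0.0333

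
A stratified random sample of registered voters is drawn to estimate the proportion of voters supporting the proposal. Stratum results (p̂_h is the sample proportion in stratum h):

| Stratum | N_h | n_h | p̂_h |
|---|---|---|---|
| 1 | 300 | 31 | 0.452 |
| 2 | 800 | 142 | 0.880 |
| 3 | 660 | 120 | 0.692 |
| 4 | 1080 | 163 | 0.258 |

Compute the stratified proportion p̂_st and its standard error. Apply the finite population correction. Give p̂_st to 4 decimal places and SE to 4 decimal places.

p̂_st ≈ 0.5546, SE ≈ 0.0189

N = 2840; stratum weights W_h = N_h/N.
p̂_st = Σ W_h p̂_h = (300·0.452 + 800·0.880 + 660·0.692 + 1080·0.258)/2840 = 0.55456
V̂(p̂_st) = Σ W_h² (1 − n_h/N_h) p̂_h(1−p̂_h)/(n_h−1):
  stratum 1: (300/2840)²·(1 − 31/300)·0.452·0.548/30 = 8.26104e-05
  stratum 2: (800/2840)²·(1 − 142/800)·0.880·0.120/141 = 4.88792e-05
  stratum 3: (660/2840)²·(1 − 120/660)·0.692·0.308/119 = 7.91427e-05
  stratum 4: (1080/2840)²·(1 − 163/1080)·0.258·0.742/162 = 0.000145099
V̂(p̂_st) = 0.000355731; SE = √V̂ = 0.0188608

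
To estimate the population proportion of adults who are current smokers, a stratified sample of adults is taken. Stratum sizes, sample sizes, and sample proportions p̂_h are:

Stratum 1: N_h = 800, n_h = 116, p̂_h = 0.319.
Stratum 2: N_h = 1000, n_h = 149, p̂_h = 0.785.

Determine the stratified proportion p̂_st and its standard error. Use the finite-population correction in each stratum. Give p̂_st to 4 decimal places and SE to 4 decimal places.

p̂_st ≈ 0.5779, SE ≈ 0.0249

N = 1800; stratum weights W_h = N_h/N.
p̂_st = Σ W_h p̂_h = (800·0.319 + 1000·0.785)/1800 = 0.57789
V̂(p̂_st) = Σ W_h² (1 − n_h/N_h) p̂_h(1−p̂_h)/(n_h−1):
  stratum 1: (800/1800)²·(1 − 116/800)·0.319·0.681/115 = 0.000319037
  stratum 2: (1000/1800)²·(1 − 149/1000)·0.785·0.215/148 = 0.000299524
V̂(p̂_st) = 0.000618561; SE = √V̂ = 0.0248709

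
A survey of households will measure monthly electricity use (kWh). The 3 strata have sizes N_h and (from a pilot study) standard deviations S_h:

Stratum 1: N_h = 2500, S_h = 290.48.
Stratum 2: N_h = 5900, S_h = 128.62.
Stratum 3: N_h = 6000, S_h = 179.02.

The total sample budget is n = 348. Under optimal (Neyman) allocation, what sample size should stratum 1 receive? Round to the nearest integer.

99

Neyman allocation: n_h = n · N_h S_h / Σ N_i S_i, with n = 348.
  stratum 1: N_h·S_h = 2500·290.48 = 726200.00
  stratum 2: N_h·S_h = 5900·128.62 = 758858.00
  stratum 3: N_h·S_h = 6000·179.02 = 1074120.00
Σ N_h S_h = 2559178.00
n for stratum 1 = 348·726200.00/2559178.00 = 98.750 → 99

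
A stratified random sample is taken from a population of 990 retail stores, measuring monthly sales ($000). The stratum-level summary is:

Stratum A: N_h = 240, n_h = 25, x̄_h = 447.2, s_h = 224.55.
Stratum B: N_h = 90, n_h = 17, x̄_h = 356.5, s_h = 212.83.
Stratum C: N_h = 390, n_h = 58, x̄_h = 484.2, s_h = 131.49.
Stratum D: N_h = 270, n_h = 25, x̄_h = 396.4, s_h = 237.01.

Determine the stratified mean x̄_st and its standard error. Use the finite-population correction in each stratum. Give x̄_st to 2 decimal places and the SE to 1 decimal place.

x̄_st = Σ W_h x̄_h = (240·447.2 + 90·356.5 + 390·484.2 + 270·396.4)/990 = 439.67576
V̂(x̄_st) = Σ W_h² (1 − n_h/N_h) s_h²/n_h, with W_h = N_h/N and N = 990:
  stratum A: (240/990)²·(1 − 25/240)·224.55²/25 = 106.186
  stratum B: (90/990)²·(1 − 17/90)·212.83²/17 = 17.8612
  stratum C: (390/990)²·(1 − 58/390)·131.49²/58 = 39.3813
  stratum D: (270/990)²·(1 − 25/270)·237.01²/25 = 151.654
V̂(x̄_st) = 315.082
SE(x̄_st) = √315.082 = 17.7505

x̄_st ≈ 439.68, SE ≈ 17.8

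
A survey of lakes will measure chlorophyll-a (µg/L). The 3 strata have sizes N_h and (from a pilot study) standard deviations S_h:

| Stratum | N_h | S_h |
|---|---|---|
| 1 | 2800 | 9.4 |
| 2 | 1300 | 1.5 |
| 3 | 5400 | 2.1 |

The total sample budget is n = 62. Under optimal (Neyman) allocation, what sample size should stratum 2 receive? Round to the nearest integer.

3

Neyman allocation: n_h = n · N_h S_h / Σ N_i S_i, with n = 62.
  stratum 1: N_h·S_h = 2800·9.4 = 26320.00
  stratum 2: N_h·S_h = 1300·1.5 = 1950.00
  stratum 3: N_h·S_h = 5400·2.1 = 11340.00
Σ N_h S_h = 39610.00
n for stratum 2 = 62·1950.00/39610.00 = 3.052 → 3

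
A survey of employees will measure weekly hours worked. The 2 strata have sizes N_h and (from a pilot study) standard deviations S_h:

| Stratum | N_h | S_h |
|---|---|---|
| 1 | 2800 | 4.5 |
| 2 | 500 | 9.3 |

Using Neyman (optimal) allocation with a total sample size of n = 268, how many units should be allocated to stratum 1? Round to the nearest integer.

Neyman allocation: n_h = n · N_h S_h / Σ N_i S_i, with n = 268.
  stratum 1: N_h·S_h = 2800·4.5 = 12600.00
  stratum 2: N_h·S_h = 500·9.3 = 4650.00
Σ N_h S_h = 17250.00
n for stratum 1 = 268·12600.00/17250.00 = 195.757 → 196

196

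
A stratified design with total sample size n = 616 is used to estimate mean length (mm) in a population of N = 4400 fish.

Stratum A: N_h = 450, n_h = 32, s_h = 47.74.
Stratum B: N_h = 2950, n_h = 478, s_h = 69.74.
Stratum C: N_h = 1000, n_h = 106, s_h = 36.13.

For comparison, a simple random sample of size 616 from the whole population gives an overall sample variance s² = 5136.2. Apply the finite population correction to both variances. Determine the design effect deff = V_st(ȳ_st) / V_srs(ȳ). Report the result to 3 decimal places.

V̂(ȳ_st) = Σ W_h² (1 − n_h/N_h) s_h²/n_h, with W_h = N_h/N and N = 4400:
  stratum A: (450/4400)²·(1 − 32/450)·47.74²/32 = 0.691988
  stratum B: (2950/4400)²·(1 − 478/2950)·69.74²/478 = 3.83267
  stratum C: (1000/4400)²·(1 − 106/1000)·36.13²/106 = 0.568672
V_st = 5.09333
V_srs = (1 − 616/4400)·5136.2/616 = 7.17067
deff = V_st / V_srs = 5.09333/7.17067 = 0.7103

deff ≈ 0.710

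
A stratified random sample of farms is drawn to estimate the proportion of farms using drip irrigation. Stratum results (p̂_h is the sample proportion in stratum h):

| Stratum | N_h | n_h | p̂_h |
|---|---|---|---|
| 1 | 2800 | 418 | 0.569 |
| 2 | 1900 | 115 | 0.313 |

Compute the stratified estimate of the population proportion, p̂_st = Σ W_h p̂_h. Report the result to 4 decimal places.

N = 4700; stratum weights W_h = N_h/N.
p̂_st = Σ W_h p̂_h = (2800·0.569 + 1900·0.313)/4700 = 0.46551

p̂_st ≈ 0.4655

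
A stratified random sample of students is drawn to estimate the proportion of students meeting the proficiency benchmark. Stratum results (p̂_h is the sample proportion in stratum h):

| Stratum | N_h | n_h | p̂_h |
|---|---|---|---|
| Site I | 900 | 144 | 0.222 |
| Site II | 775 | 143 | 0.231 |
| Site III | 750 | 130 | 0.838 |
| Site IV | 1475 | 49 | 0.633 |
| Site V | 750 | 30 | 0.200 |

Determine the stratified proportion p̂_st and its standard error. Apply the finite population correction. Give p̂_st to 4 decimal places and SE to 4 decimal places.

N = 4650; stratum weights W_h = N_h/N.
p̂_st = Σ W_h p̂_h = (900·0.222 + 775·0.231 + 750·0.838 + 1475·0.633 + 750·0.200)/4650 = 0.44968
V̂(p̂_st) = Σ W_h² (1 − n_h/N_h) p̂_h(1−p̂_h)/(n_h−1):
  stratum Site I: (900/4650)²·(1 − 144/900)·0.222·0.778/143 = 3.80062e-05
  stratum Site II: (775/4650)²·(1 − 143/775)·0.231·0.769/142 = 2.83376e-05
  stratum Site III: (750/4650)²·(1 − 130/750)·0.838·0.162/129 = 2.26317e-05
  stratum Site IV: (1475/4650)²·(1 − 49/1475)·0.633·0.367/48 = 0.000470798
  stratum Site V: (750/4650)²·(1 − 30/750)·0.200·0.800/29 = 0.000137788
V̂(p̂_st) = 0.000697561; SE = √V̂ = 0.0264114

p̂_st ≈ 0.4497, SE ≈ 0.0264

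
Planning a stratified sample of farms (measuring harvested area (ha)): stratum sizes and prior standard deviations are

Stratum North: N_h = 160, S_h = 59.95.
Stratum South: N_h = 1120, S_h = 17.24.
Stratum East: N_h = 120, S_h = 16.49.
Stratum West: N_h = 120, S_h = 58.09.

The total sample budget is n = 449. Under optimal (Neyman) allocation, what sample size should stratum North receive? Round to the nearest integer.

114

Neyman allocation: n_h = n · N_h S_h / Σ N_i S_i, with n = 449.
  stratum North: N_h·S_h = 160·59.95 = 9592.00
  stratum South: N_h·S_h = 1120·17.24 = 19308.80
  stratum East: N_h·S_h = 120·16.49 = 1978.80
  stratum West: N_h·S_h = 120·58.09 = 6970.80
Σ N_h S_h = 37850.40
n for stratum North = 449·9592.00/37850.40 = 113.785 → 114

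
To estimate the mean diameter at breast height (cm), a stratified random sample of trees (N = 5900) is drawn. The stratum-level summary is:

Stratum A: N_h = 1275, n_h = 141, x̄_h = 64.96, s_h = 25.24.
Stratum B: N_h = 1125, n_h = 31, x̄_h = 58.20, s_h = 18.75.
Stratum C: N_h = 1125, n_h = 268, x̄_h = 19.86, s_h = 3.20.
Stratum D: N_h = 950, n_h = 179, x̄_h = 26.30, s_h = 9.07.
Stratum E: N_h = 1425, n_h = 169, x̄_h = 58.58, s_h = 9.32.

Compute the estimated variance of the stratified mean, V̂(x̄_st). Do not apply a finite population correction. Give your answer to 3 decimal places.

V̂(x̄_st) = Σ W_h² s_h²/n_h, with W_h = N_h/N and N = 5900:
  stratum A: (1275/5900)²·25.24²/141 = 0.210997
  stratum B: (1125/5900)²·18.75²/31 = 0.412327
  stratum C: (1125/5900)²·3.20²/268 = 0.0013892
  stratum D: (950/5900)²·9.07²/179 = 0.0119153
  stratum E: (1425/5900)²·9.32²/169 = 0.0299827
V̂(x̄_st) = 0.666611

V̂(x̄_st) ≈ 0.667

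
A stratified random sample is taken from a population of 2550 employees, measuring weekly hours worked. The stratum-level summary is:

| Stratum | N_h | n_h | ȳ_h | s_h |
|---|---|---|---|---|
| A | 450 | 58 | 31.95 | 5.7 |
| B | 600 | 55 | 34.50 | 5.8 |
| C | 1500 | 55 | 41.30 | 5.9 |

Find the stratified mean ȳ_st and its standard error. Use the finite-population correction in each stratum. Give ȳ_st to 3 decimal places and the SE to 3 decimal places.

ȳ_st = Σ W_h ȳ_h = (450·31.95 + 600·34.50 + 1500·41.30)/2550 = 38.05000
V̂(ȳ_st) = Σ W_h² (1 − n_h/N_h) s_h²/n_h, with W_h = N_h/N and N = 2550:
  stratum A: (450/2550)²·(1 − 58/450)·5.7²/58 = 0.0151964
  stratum B: (600/2550)²·(1 − 55/600)·5.8²/55 = 0.0307582
  stratum C: (1500/2550)²·(1 − 55/1500)·5.9²/55 = 0.21097
V̂(ȳ_st) = 0.256924
SE(ȳ_st) = √0.256924 = 0.506877

ȳ_st ≈ 38.050, SE ≈ 0.507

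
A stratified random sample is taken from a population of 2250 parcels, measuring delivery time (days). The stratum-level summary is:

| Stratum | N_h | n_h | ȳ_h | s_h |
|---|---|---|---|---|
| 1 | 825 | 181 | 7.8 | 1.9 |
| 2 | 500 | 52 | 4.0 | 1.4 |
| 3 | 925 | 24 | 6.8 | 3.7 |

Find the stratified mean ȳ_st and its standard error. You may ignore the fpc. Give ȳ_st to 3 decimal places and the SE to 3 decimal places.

ȳ_st ≈ 6.544, SE ≈ 0.318

ȳ_st = Σ W_h ȳ_h = (825·7.8 + 500·4.0 + 925·6.8)/2250 = 6.54444
V̂(ȳ_st) = Σ W_h² s_h²/n_h, with W_h = N_h/N and N = 2250:
  stratum 1: (825/2250)²·1.9²/181 = 0.00268146
  stratum 2: (500/2250)²·1.4²/52 = 0.00186135
  stratum 3: (925/2250)²·3.7²/24 = 0.0964075
V̂(ȳ_st) = 0.10095
SE(ȳ_st) = √0.10095 = 0.317727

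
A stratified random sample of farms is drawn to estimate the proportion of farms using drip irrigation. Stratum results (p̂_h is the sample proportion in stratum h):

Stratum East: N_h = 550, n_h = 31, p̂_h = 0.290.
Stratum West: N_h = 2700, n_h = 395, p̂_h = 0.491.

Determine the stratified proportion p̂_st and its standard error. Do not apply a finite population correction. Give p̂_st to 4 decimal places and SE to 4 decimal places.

N = 3250; stratum weights W_h = N_h/N.
p̂_st = Σ W_h p̂_h = (550·0.290 + 2700·0.491)/3250 = 0.45698
V̂(p̂_st) = Σ W_h² p̂_h(1−p̂_h)/(n_h−1):
  stratum East: (550/3250)²·0.290·0.710/30 = 0.000196559
  stratum West: (2700/3250)²·0.491·0.509/394 = 0.000437788
V̂(p̂_st) = 0.000634347; SE = √V̂ = 0.0251863

p̂_st ≈ 0.4570, SE ≈ 0.0252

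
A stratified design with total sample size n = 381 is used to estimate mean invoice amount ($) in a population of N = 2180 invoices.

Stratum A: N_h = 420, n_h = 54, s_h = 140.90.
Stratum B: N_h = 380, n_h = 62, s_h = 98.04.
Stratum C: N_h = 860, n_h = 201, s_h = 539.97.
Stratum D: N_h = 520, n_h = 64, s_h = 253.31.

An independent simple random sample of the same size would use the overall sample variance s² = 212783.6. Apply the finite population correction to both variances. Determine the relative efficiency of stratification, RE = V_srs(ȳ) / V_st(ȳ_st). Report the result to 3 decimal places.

V̂(ȳ_st) = Σ W_h² (1 − n_h/N_h) s_h²/n_h, with W_h = N_h/N and N = 2180:
  stratum A: (420/2180)²·(1 − 54/420)·140.90²/54 = 11.8917
  stratum B: (380/2180)²·(1 − 62/380)·98.04²/62 = 3.94196
  stratum C: (860/2180)²·(1 − 201/860)·539.97²/201 = 172.987
  stratum D: (520/2180)²·(1 − 64/520)·253.31²/64 = 50.0242
V_st = 238.845
V_srs = (1 − 381/2180)·212783.6/381 = 460.88
Relative efficiency = V_srs / V_st = 460.88/238.845 = 1.9296

RE ≈ 1.930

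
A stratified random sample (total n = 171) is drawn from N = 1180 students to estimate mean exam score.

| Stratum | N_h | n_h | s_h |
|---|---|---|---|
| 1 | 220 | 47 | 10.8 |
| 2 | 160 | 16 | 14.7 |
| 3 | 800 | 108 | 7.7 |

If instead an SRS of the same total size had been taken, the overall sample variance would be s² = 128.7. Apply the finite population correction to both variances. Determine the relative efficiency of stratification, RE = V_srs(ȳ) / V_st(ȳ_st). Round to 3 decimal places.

RE ≈ 1.263

V̂(ȳ_st) = Σ W_h² (1 − n_h/N_h) s_h²/n_h, with W_h = N_h/N and N = 1180:
  stratum 1: (220/1180)²·(1 − 47/220)·10.8²/47 = 0.0678351
  stratum 2: (160/1180)²·(1 − 16/160)·14.7²/16 = 0.223477
  stratum 3: (800/1180)²·(1 − 108/800)·7.7²/108 = 0.218268
V_st = 0.50958
V_srs = (1 − 171/1180)·128.7/171 = 0.643564
Relative efficiency = V_srs / V_st = 0.643564/0.50958 = 1.2629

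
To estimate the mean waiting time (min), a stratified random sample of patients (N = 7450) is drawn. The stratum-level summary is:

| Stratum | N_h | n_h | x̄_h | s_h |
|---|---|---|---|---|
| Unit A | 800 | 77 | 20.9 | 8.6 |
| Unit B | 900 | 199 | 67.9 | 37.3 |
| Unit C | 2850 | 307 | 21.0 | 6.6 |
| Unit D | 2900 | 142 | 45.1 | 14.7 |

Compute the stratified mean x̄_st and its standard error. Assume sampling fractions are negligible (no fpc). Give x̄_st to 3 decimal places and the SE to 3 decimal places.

x̄_st ≈ 36.036, SE ≈ 0.604

x̄_st = Σ W_h x̄_h = (800·20.9 + 900·67.9 + 2850·21.0 + 2900·45.1)/7450 = 36.03624
V̂(x̄_st) = Σ W_h² s_h²/n_h, with W_h = N_h/N and N = 7450:
  stratum Unit A: (800/7450)²·8.6²/77 = 0.0110758
  stratum Unit B: (900/7450)²·37.3²/199 = 0.102032
  stratum Unit C: (2850/7450)²·6.6²/307 = 0.0207647
  stratum Unit D: (2900/7450)²·14.7²/142 = 0.230584
V̂(x̄_st) = 0.364457
SE(x̄_st) = √0.364457 = 0.603703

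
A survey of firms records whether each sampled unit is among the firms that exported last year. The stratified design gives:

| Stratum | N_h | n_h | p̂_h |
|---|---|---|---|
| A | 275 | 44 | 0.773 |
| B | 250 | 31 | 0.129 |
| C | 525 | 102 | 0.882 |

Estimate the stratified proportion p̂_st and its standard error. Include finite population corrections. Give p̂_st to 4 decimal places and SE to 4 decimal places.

N = 1050; stratum weights W_h = N_h/N.
p̂_st = Σ W_h p̂_h = (275·0.773 + 250·0.129 + 525·0.882)/1050 = 0.67417
V̂(p̂_st) = Σ W_h² (1 − n_h/N_h) p̂_h(1−p̂_h)/(n_h−1):
  stratum A: (275/1050)²·(1 − 44/275)·0.773·0.227/43 = 0.000235127
  stratum B: (250/1050)²·(1 − 31/250)·0.129·0.871/30 = 0.000185991
  stratum C: (525/1050)²·(1 − 102/525)·0.882·0.118/101 = 0.000207563
V̂(p̂_st) = 0.000628682; SE = √V̂ = 0.0250735

p̂_st ≈ 0.6742, SE ≈ 0.0251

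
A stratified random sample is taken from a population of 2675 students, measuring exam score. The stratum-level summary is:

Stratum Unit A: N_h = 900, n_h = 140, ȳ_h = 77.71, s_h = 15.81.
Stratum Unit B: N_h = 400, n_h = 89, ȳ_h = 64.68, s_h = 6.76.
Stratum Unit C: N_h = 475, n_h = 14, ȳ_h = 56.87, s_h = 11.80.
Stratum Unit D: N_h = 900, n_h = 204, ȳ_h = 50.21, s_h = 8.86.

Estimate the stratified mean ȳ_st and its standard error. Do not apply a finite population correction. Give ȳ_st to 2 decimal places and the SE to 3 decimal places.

ȳ_st ≈ 62.81, SE ≈ 0.755

ȳ_st = Σ W_h ȳ_h = (900·77.71 + 400·64.68 + 475·56.87 + 900·50.21)/2675 = 62.80869
V̂(ȳ_st) = Σ W_h² s_h²/n_h, with W_h = N_h/N and N = 2675:
  stratum Unit A: (900/2675)²·15.81²/140 = 0.202103
  stratum Unit B: (400/2675)²·6.76²/89 = 0.0114809
  stratum Unit C: (475/2675)²·11.80²/14 = 0.3136
  stratum Unit D: (900/2675)²·8.86²/204 = 0.0435587
V̂(ȳ_st) = 0.570742
SE(ȳ_st) = √0.570742 = 0.755475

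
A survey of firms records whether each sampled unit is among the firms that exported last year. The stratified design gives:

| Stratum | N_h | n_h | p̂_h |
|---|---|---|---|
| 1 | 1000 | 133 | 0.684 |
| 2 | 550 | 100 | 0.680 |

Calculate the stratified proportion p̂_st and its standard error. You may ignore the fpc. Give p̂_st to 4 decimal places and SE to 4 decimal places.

p̂_st ≈ 0.6826, SE ≈ 0.0310

N = 1550; stratum weights W_h = N_h/N.
p̂_st = Σ W_h p̂_h = (1000·0.684 + 550·0.680)/1550 = 0.68258
V̂(p̂_st) = Σ W_h² p̂_h(1−p̂_h)/(n_h−1):
  stratum 1: (1000/1550)²·0.684·0.316/132 = 0.000681563
  stratum 2: (550/1550)²·0.680·0.320/99 = 0.000276749
V̂(p̂_st) = 0.000958312; SE = √V̂ = 0.0309566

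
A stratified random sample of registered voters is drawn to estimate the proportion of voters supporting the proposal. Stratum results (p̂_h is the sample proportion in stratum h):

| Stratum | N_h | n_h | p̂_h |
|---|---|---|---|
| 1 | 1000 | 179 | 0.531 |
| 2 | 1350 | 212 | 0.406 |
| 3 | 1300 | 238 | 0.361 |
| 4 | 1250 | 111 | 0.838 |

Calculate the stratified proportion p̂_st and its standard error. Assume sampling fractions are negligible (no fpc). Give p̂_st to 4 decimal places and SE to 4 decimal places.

p̂_st ≈ 0.5298, SE ≈ 0.0171

N = 4900; stratum weights W_h = N_h/N.
p̂_st = Σ W_h p̂_h = (1000·0.531 + 1350·0.406 + 1300·0.361 + 1250·0.838)/4900 = 0.52978
V̂(p̂_st) = Σ W_h² p̂_h(1−p̂_h)/(n_h−1):
  stratum 1: (1000/4900)²·0.531·0.469/178 = 5.82714e-05
  stratum 2: (1350/4900)²·0.406·0.594/211 = 8.67572e-05
  stratum 3: (1300/4900)²·0.361·0.639/237 = 6.851e-05
  stratum 4: (1250/4900)²·0.838·0.162/110 = 8.03145e-05
V̂(p̂_st) = 0.000293853; SE = √V̂ = 0.0171421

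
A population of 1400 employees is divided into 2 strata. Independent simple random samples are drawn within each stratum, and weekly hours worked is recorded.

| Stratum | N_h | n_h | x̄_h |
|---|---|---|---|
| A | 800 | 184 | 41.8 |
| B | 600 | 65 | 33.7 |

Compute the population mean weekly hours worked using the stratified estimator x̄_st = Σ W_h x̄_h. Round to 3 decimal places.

x̄_st ≈ 38.329

N = Σ N_h = 1400. Stratum weights W_h = N_h/N.
x̄_st = (800·41.8 + 600·33.7) / 1400 = 38.32857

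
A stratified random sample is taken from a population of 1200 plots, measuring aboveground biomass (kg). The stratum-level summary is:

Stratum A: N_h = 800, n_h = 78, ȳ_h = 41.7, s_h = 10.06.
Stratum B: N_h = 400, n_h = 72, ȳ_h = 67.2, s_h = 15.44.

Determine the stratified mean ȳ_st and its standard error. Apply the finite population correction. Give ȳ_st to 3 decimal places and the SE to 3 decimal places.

ȳ_st = Σ W_h ȳ_h = (800·41.7 + 400·67.2)/1200 = 50.20000
V̂(ȳ_st) = Σ W_h² (1 − n_h/N_h) s_h²/n_h, with W_h = N_h/N and N = 1200:
  stratum A: (800/1200)²·(1 − 78/800)·10.06²/78 = 0.520434
  stratum B: (400/1200)²·(1 − 72/400)·15.44²/72 = 0.301671
V̂(ȳ_st) = 0.822105
SE(ȳ_st) = √0.822105 = 0.9067

ȳ_st ≈ 50.200, SE ≈ 0.907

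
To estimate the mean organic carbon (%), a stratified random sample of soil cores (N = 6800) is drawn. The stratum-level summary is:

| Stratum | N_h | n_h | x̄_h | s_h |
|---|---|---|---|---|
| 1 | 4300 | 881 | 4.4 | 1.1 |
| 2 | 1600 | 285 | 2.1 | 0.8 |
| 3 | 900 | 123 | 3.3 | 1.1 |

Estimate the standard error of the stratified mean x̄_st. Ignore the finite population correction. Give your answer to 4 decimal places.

SE(x̄_st) ≈ 0.0291

V̂(x̄_st) = Σ W_h² s_h²/n_h, with W_h = N_h/N and N = 6800:
  stratum 1: (4300/6800)²·1.1²/881 = 0.000549197
  stratum 2: (1600/6800)²·0.8²/285 = 0.000124325
  stratum 3: (900/6800)²·1.1²/123 = 0.000172325
V̂(x̄_st) = 0.000845847
SE(x̄_st) = √0.000845847 = 0.0290834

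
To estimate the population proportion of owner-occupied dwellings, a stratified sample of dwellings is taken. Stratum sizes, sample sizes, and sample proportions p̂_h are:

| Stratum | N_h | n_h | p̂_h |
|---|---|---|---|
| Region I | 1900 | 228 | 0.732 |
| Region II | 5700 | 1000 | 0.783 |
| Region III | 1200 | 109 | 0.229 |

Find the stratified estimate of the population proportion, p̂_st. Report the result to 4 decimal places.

N = 8800; stratum weights W_h = N_h/N.
p̂_st = Σ W_h p̂_h = (1900·0.732 + 5700·0.783 + 1200·0.229)/8800 = 0.69644

p̂_st ≈ 0.6964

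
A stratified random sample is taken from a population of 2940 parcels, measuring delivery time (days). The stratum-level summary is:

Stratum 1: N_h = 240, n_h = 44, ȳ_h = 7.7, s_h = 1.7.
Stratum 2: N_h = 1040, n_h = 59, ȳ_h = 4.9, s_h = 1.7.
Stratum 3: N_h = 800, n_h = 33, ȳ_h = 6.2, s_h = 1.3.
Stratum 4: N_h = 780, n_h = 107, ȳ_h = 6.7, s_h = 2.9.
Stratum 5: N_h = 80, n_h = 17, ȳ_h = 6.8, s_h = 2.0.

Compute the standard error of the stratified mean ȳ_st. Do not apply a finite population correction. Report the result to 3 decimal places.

SE(ȳ_st) ≈ 0.127

V̂(ȳ_st) = Σ W_h² s_h²/n_h, with W_h = N_h/N and N = 2940:
  stratum 1: (240/2940)²·1.7²/44 = 0.000437696
  stratum 2: (1040/2940)²·1.7²/59 = 0.0061294
  stratum 3: (800/2940)²·1.3²/33 = 0.00379191
  stratum 4: (780/2940)²·2.9²/107 = 0.00553231
  stratum 5: (80/2940)²·2.0²/17 = 0.000174219
V̂(ȳ_st) = 0.0160655
SE(ȳ_st) = √0.0160655 = 0.12675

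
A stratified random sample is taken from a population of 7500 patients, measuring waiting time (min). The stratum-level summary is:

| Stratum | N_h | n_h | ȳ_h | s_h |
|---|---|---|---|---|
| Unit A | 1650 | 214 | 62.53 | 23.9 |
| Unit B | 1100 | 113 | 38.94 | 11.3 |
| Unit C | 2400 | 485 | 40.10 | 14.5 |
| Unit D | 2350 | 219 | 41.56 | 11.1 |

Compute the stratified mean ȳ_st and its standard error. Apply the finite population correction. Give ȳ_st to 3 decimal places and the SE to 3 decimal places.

ȳ_st = Σ W_h ȳ_h = (1650·62.53 + 1100·38.94 + 2400·40.10 + 2350·41.56)/7500 = 45.32193
V̂(ȳ_st) = Σ W_h² (1 − n_h/N_h) s_h²/n_h, with W_h = N_h/N and N = 7500:
  stratum Unit A: (1650/7500)²·(1 − 214/1650)·23.9²/214 = 0.112434
  stratum Unit B: (1100/7500)²·(1 − 113/1100)·11.3²/113 = 0.0218105
  stratum Unit C: (2400/7500)²·(1 − 485/2400)·14.5²/485 = 0.0354203
  stratum Unit D: (2350/7500)²·(1 − 219/2350)·11.1²/219 = 0.0500876
V̂(ȳ_st) = 0.219752
SE(ȳ_st) = √0.219752 = 0.468778

ȳ_st ≈ 45.322, SE ≈ 0.469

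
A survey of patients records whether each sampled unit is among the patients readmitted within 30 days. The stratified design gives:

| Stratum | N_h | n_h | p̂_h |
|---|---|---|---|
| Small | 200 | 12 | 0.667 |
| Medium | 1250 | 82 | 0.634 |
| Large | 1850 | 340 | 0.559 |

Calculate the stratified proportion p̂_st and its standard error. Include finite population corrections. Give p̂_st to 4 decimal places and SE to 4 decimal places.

N = 3300; stratum weights W_h = N_h/N.
p̂_st = Σ W_h p̂_h = (200·0.667 + 1250·0.634 + 1850·0.559)/3300 = 0.59395
V̂(p̂_st) = Σ W_h² (1 − n_h/N_h) p̂_h(1−p̂_h)/(n_h−1):
  stratum Small: (200/3300)²·(1 − 12/200)·0.667·0.333/11 = 6.97168e-05
  stratum Medium: (1250/3300)²·(1 − 82/1250)·0.634·0.366/81 = 0.00038407
  stratum Large: (1850/3300)²·(1 − 340/1850)·0.559·0.441/339 = 0.00018654
V̂(p̂_st) = 0.000640327; SE = √V̂ = 0.0253047

p̂_st ≈ 0.5940, SE ≈ 0.0253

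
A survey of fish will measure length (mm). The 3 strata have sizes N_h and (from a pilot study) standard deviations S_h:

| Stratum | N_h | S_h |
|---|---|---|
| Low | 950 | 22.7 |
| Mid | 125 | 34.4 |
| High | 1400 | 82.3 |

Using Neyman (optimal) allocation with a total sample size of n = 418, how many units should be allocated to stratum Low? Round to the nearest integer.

64

Neyman allocation: n_h = n · N_h S_h / Σ N_i S_i, with n = 418.
  stratum Low: N_h·S_h = 950·22.7 = 21565.00
  stratum Mid: N_h·S_h = 125·34.4 = 4300.00
  stratum High: N_h·S_h = 1400·82.3 = 115220.00
Σ N_h S_h = 141085.00
n for stratum Low = 418·21565.00/141085.00 = 63.892 → 64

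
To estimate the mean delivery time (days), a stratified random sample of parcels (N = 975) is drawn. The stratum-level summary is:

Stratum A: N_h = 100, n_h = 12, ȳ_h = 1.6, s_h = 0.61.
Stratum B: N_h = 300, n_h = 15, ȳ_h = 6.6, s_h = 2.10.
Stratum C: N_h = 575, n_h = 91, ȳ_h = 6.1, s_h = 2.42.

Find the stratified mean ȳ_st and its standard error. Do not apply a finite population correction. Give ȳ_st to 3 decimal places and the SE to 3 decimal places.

ȳ_st = Σ W_h ȳ_h = (100·1.6 + 300·6.6 + 575·6.1)/975 = 5.79231
V̂(ȳ_st) = Σ W_h² s_h²/n_h, with W_h = N_h/N and N = 975:
  stratum A: (100/975)²·0.61²/12 = 0.000326189
  stratum B: (300/975)²·2.10²/15 = 0.0278343
  stratum C: (575/975)²·2.42²/91 = 0.0223829
V̂(ȳ_st) = 0.0505434
SE(ȳ_st) = √0.0505434 = 0.224819

ȳ_st ≈ 5.792, SE ≈ 0.225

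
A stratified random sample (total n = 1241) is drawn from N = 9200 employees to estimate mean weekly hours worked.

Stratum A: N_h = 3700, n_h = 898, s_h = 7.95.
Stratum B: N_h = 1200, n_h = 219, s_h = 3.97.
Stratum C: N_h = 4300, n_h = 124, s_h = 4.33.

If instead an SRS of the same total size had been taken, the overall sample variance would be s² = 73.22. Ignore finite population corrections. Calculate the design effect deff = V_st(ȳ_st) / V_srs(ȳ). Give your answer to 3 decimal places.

deff ≈ 0.774

V̂(ȳ_st) = Σ W_h² s_h²/n_h, with W_h = N_h/N and N = 9200:
  stratum A: (3700/9200)²·7.95²/898 = 0.0113838
  stratum B: (1200/9200)²·3.97²/219 = 0.0012244
  stratum C: (4300/9200)²·4.33²/124 = 0.0330305
V_st = 0.0456387
V_srs = s²/n = 73.22/1241 = 0.0590008
deff = V_st / V_srs = 0.0456387/0.0590008 = 0.7735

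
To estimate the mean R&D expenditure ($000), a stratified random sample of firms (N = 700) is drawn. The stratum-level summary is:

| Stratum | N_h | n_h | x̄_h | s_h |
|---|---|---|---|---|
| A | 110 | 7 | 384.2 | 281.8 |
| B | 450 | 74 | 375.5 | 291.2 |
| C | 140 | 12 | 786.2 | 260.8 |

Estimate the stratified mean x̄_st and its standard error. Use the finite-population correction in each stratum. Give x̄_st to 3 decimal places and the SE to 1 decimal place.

x̄_st ≈ 459.007, SE ≈ 29.4

x̄_st = Σ W_h x̄_h = (110·384.2 + 450·375.5 + 140·786.2)/700 = 459.00714
V̂(x̄_st) = Σ W_h² (1 − n_h/N_h) s_h²/n_h, with W_h = N_h/N and N = 700:
  stratum A: (110/700)²·(1 − 7/110)·281.8²/7 = 262.312
  stratum B: (450/700)²·(1 − 74/450)·291.2²/74 = 395.69
  stratum C: (140/700)²·(1 − 12/140)·260.8²/12 = 207.289
V̂(x̄_st) = 865.291
SE(x̄_st) = √865.291 = 29.4158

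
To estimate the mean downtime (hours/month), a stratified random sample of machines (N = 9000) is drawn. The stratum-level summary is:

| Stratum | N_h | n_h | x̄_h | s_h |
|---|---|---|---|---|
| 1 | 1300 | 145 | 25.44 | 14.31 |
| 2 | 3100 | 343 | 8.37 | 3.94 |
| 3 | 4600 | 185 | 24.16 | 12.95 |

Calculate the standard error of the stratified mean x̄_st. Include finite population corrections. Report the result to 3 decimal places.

SE(x̄_st) ≈ 0.508

V̂(x̄_st) = Σ W_h² (1 − n_h/N_h) s_h²/n_h, with W_h = N_h/N and N = 9000:
  stratum 1: (1300/9000)²·(1 − 145/1300)·14.31²/145 = 0.0261789
  stratum 2: (3100/9000)²·(1 − 343/3100)·3.94²/343 = 0.00477542
  stratum 3: (4600/9000)²·(1 − 185/4600)·12.95²/185 = 0.227285
V̂(x̄_st) = 0.25824
SE(x̄_st) = √0.25824 = 0.508173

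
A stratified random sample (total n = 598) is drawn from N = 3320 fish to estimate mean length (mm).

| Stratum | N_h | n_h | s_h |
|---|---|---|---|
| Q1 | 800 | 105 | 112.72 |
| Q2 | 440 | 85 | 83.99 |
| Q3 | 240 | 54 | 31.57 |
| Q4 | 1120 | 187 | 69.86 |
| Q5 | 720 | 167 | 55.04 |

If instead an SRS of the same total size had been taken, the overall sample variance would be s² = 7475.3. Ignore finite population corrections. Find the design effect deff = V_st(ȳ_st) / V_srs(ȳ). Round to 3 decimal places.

V̂(ȳ_st) = Σ W_h² s_h²/n_h, with W_h = N_h/N and N = 3320:
  stratum Q1: (800/3320)²·112.72²/105 = 7.02613
  stratum Q2: (440/3320)²·83.99²/85 = 1.45769
  stratum Q3: (240/3320)²·31.57²/54 = 0.0964499
  stratum Q4: (1120/3320)²·69.86²/187 = 2.97013
  stratum Q5: (720/3320)²·55.04²/167 = 0.853157
V_st = 12.4036
V_srs = s²/n = 7475.3/598 = 12.5005
deff = V_st / V_srs = 12.4036/12.5005 = 0.9922

deff ≈ 0.992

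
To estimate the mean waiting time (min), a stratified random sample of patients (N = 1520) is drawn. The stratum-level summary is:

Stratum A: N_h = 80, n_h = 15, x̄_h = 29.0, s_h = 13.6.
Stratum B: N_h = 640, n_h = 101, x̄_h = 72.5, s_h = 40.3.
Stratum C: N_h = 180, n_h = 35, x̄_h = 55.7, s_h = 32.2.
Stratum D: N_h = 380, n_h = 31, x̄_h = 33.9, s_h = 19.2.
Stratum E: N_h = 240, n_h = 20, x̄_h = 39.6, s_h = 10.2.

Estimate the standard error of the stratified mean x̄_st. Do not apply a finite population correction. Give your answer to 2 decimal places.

SE(x̄_st) ≈ 2.04

V̂(x̄_st) = Σ W_h² s_h²/n_h, with W_h = N_h/N and N = 1520:
  stratum A: (80/1520)²·13.6²/15 = 0.034157
  stratum B: (640/1520)²·40.3²/101 = 2.85077
  stratum C: (180/1520)²·32.2²/35 = 0.415434
  stratum D: (380/1520)²·19.2²/31 = 0.743226
  stratum E: (240/1520)²·10.2²/20 = 0.12969
V̂(x̄_st) = 4.17327
SE(x̄_st) = √4.17327 = 2.04286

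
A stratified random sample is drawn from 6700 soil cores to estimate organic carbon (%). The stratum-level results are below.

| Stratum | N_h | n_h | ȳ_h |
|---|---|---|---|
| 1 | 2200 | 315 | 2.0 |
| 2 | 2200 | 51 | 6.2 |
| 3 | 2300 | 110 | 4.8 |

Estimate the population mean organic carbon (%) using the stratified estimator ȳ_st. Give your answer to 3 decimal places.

ȳ_st ≈ 4.340

N = Σ N_h = 6700. Stratum weights W_h = N_h/N.
ȳ_st = (2200·2.0 + 2200·6.2 + 2300·4.8) / 6700 = 4.34030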